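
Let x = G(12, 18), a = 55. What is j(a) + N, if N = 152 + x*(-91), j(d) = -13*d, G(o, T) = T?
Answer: -2201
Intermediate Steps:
x = 18
N = -1486 (N = 152 + 18*(-91) = 152 - 1638 = -1486)
j(a) + N = -13*55 - 1486 = -715 - 1486 = -2201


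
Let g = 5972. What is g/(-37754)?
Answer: -2986/18877 ≈ -0.15818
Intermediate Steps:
g/(-37754) = 5972/(-37754) = 5972*(-1/37754) = -2986/18877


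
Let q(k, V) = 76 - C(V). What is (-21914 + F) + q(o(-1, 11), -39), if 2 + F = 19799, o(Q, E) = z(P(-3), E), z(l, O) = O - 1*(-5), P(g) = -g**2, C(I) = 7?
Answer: -2048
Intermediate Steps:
z(l, O) = 5 + O (z(l, O) = O + 5 = 5 + O)
o(Q, E) = 5 + E
F = 19797 (F = -2 + 19799 = 19797)
q(k, V) = 69 (q(k, V) = 76 - 1*7 = 76 - 7 = 69)
(-21914 + F) + q(o(-1, 11), -39) = (-21914 + 19797) + 69 = -2117 + 69 = -2048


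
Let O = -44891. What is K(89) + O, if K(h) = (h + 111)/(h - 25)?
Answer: -359103/8 ≈ -44888.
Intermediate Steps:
K(h) = (111 + h)/(-25 + h)
K(89) + O = (111 + 89)/(-25 + 89) - 44891 = 200/64 - 44891 = (1/64)*200 - 44891 = 25/8 - 44891 = -359103/8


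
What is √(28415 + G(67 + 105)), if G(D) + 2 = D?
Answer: √28585 ≈ 169.07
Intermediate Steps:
G(D) = -2 + D
√(28415 + G(67 + 105)) = √(28415 + (-2 + (67 + 105))) = √(28415 + (-2 + 172)) = √(28415 + 170) = √28585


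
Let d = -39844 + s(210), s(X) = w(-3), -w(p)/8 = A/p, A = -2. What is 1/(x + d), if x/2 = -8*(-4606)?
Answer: 3/101540 ≈ 2.9545e-5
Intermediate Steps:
w(p) = 16/p (w(p) = -(-16)/p = 16/p)
s(X) = -16/3 (s(X) = 16/(-3) = 16*(-1/3) = -16/3)
d = -119548/3 (d = -39844 - 16/3 = -119548/3 ≈ -39849.)
x = 73696 (x = 2*(-8*(-4606)) = 2*36848 = 73696)
1/(x + d) = 1/(73696 - 119548/3) = 1/(101540/3) = 3/101540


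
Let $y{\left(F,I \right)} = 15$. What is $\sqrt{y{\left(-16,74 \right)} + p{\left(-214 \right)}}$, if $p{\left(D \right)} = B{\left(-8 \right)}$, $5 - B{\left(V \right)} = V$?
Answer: $2 \sqrt{7} \approx 5.2915$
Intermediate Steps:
$B{\left(V \right)} = 5 - V$
$p{\left(D \right)} = 13$ ($p{\left(D \right)} = 5 - -8 = 5 + 8 = 13$)
$\sqrt{y{\left(-16,74 \right)} + p{\left(-214 \right)}} = \sqrt{15 + 13} = \sqrt{28} = 2 \sqrt{7}$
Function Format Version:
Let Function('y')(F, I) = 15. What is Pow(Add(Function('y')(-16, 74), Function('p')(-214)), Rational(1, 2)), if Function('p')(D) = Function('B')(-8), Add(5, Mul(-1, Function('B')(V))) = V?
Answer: Mul(2, Pow(7, Rational(1, 2))) ≈ 5.2915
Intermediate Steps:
Function('B')(V) = Add(5, Mul(-1, V))
Function('p')(D) = 13 (Function('p')(D) = Add(5, Mul(-1, -8)) = Add(5, 8) = 13)
Pow(Add(Function('y')(-16, 74), Function('p')(-214)), Rational(1, 2)) = Pow(Add(15, 13), Rational(1, 2)) = Pow(28, Rational(1, 2)) = Mul(2, Pow(7, Rational(1, 2)))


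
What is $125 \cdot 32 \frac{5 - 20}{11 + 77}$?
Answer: $- \frac{7500}{11} \approx -681.82$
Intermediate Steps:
$125 \cdot 32 \frac{5 - 20}{11 + 77} = 4000 \left(- \frac{15}{88}\right) = - \frac{7500}{11}$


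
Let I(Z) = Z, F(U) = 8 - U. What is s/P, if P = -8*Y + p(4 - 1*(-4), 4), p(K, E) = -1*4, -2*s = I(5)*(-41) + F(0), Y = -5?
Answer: 197/72 ≈ 2.7361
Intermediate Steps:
s = 197/2 (s = -(5*(-41) + (8 - 1*0))/2 = -(-205 + (8 + 0))/2 = -(-205 + 8)/2 = -½*(-197) = 197/2 ≈ 98.500)
p(K, E) = -4
P = 36 (P = -8*(-5) - 4 = 40 - 4 = 36)
s/P = (197/2)/36 = (197/2)*(1/36) = 197/72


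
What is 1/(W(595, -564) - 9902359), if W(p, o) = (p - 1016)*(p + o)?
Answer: -1/9915410 ≈ -1.0085e-7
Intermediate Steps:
W(p, o) = (-1016 + p)*(o + p)
1/(W(595, -564) - 9902359) = 1/((595**2 - 1016*(-564) - 1016*595 - 564*595) - 9902359) = 1/((354025 + 573024 - 604520 - 335580) - 9902359) = 1/(-13051 - 9902359) = 1/(-9915410) = -1/9915410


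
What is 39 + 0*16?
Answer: 39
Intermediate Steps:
39 + 0*16 = 39 + 0 = 39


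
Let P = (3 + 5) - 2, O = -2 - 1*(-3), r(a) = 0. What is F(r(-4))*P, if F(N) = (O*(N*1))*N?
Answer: 0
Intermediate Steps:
O = 1 (O = -2 + 3 = 1)
F(N) = N² (F(N) = (1*(N*1))*N = (1*N)*N = N*N = N²)
P = 6 (P = 8 - 2 = 6)
F(r(-4))*P = 0²*6 = 0*6 = 0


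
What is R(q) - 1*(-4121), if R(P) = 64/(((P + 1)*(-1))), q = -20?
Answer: 78363/19 ≈ 4124.4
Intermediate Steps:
R(P) = 64/(-1 - P) (R(P) = 64/(((1 + P)*(-1))) = 64/(-1 - P))
R(q) - 1*(-4121) = -64/(1 - 20) - 1*(-4121) = -64/(-19) + 4121 = -64*(-1/19) + 4121 = 64/19 + 4121 = 78363/19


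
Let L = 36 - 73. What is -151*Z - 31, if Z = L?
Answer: 5556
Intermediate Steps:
L = -37
Z = -37
-151*Z - 31 = -151*(-37) - 31 = 5587 - 31 = 5556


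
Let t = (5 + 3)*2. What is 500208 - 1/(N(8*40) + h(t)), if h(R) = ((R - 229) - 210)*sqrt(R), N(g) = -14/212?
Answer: 89716806778/179359 ≈ 5.0021e+5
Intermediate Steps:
t = 16 (t = 8*2 = 16)
N(g) = -7/106 (N(g) = -14*1/212 = -7/106)
h(R) = sqrt(R)*(-439 + R) (h(R) = ((-229 + R) - 210)*sqrt(R) = (-439 + R)*sqrt(R) = sqrt(R)*(-439 + R))
500208 - 1/(N(8*40) + h(t)) = 500208 - 1/(-7/106 + sqrt(16)*(-439 + 16)) = 500208 - 1/(-7/106 + 4*(-423)) = 500208 - 1/(-7/106 - 1692) = 500208 - 1/(-179359/106) = 500208 - 1*(-106/179359) = 500208 + 106/179359 = 89716806778/179359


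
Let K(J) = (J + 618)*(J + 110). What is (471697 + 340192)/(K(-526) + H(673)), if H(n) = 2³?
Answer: -811889/38264 ≈ -21.218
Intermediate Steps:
H(n) = 8
K(J) = (110 + J)*(618 + J) (K(J) = (618 + J)*(110 + J) = (110 + J)*(618 + J))
(471697 + 340192)/(K(-526) + H(673)) = (471697 + 340192)/((67980 + (-526)² + 728*(-526)) + 8) = 811889/((67980 + 276676 - 382928) + 8) = 811889/(-38272 + 8) = 811889/(-38264) = 811889*(-1/38264) = -811889/38264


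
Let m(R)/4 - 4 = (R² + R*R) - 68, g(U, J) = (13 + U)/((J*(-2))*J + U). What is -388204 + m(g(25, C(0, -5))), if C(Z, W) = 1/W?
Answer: -150765371340/388129 ≈ -3.8844e+5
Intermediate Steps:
g(U, J) = (13 + U)/(U - 2*J²) (g(U, J) = (13 + U)/((-2*J)*J + U) = (13 + U)/(-2*J² + U) = (13 + U)/(U - 2*J²))
m(R) = -256 + 8*R² (m(R) = 16 + 4*((R² + R*R) - 68) = 16 + 4*((R² + R²) - 68) = 16 + 4*(2*R² - 68) = 16 + 4*(-68 + 2*R²) = 16 + (-272 + 8*R²) = -256 + 8*R²)
-388204 + m(g(25, C(0, -5))) = -388204 + (-256 + 8*((-13 - 1*25)/(-1*25 + 2*(1/(-5))²))²) = -388204 + (-256 + 8*((-13 - 25)/(-25 + 2*(-⅕)²))²) = -388204 + (-256 + 8*(-38/(-25 + 2*(1/25)))²) = -388204 + (-256 + 8*(-38/(-25 + 2/25))²) = -388204 + (-256 + 8*(-38/(-623/25))²) = -388204 + (-256 + 8*(-25/623*(-38))²) = -388204 + (-256 + 8*(950/623)²) = -388204 + (-256 + 8*(902500/388129)) = -388204 + (-256 + 7220000/388129) = -388204 - 92141024/388129 = -150765371340/388129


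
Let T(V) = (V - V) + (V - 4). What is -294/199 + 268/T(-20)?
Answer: -15097/1194 ≈ -12.644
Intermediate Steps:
T(V) = -4 + V (T(V) = 0 + (-4 + V) = -4 + V)
-294/199 + 268/T(-20) = -294/199 + 268/(-4 - 20) = -294*1/199 + 268/(-24) = -294/199 + 268*(-1/24) = -294/199 - 67/6 = -15097/1194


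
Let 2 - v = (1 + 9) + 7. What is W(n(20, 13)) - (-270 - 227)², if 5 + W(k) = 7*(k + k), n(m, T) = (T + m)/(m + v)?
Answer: -1234608/5 ≈ -2.4692e+5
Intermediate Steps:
v = -15 (v = 2 - ((1 + 9) + 7) = 2 - (10 + 7) = 2 - 1*17 = 2 - 17 = -15)
n(m, T) = (T + m)/(-15 + m) (n(m, T) = (T + m)/(m - 15) = (T + m)/(-15 + m))
W(k) = -5 + 14*k (W(k) = -5 + 7*(k + k) = -5 + 7*(2*k) = -5 + 14*k)
W(n(20, 13)) - (-270 - 227)² = (-5 + 14*((13 + 20)/(-15 + 20))) - (-270 - 227)² = (-5 + 14*(33/5)) - 1*(-497)² = (-5 + 14*((⅕)*33)) - 1*247009 = (-5 + 14*(33/5)) - 247009 = (-5 + 462/5) - 247009 = 437/5 - 247009 = -1234608/5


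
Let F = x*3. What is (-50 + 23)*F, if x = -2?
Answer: 162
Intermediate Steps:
F = -6 (F = -2*3 = -6)
(-50 + 23)*F = (-50 + 23)*(-6) = -27*(-6) = 162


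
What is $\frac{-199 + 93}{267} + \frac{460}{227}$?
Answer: $\frac{98758}{60609} \approx 1.6294$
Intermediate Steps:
$\frac{-199 + 93}{267} + \frac{460}{227} = \left(-106\right) \frac{1}{267} + 460 \cdot \frac{1}{227} = - \frac{106}{267} + \frac{460}{227} = \frac{98758}{60609}$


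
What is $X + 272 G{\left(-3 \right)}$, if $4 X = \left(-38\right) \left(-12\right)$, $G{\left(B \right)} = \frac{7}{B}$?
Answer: $- \frac{1562}{3} \approx -520.67$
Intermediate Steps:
$X = 114$ ($X = \frac{\left(-38\right) \left(-12\right)}{4} = \frac{1}{4} \cdot 456 = 114$)
$X + 272 G{\left(-3 \right)} = 114 + 272 \frac{7}{-3} = 114 + 272 \cdot 7 \left(- \frac{1}{3}\right) = 114 + 272 \left(- \frac{7}{3}\right) = 114 - \frac{1904}{3} = - \frac{1562}{3}$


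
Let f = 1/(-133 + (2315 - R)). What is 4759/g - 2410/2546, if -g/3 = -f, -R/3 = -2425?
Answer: -30854451866/3819 ≈ -8.0792e+6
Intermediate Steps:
R = 7275 (R = -3*(-2425) = 7275)
f = -1/5093 (f = 1/(-133 + (2315 - 1*7275)) = 1/(-133 + (2315 - 7275)) = 1/(-133 - 4960) = 1/(-5093) = -1/5093 ≈ -0.00019635)
g = -3/5093 (g = -(-3)*(-1)/5093 = -3*1/5093 = -3/5093 ≈ -0.00058904)
4759/g - 2410/2546 = 4759/(-3/5093) - 2410/2546 = 4759*(-5093/3) - 2410*1/2546 = -24237587/3 - 1205/1273 = -30854451866/3819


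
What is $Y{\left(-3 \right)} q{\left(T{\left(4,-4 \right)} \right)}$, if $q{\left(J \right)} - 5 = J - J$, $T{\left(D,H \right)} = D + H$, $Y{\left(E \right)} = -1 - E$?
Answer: $10$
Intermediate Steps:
$q{\left(J \right)} = 5$ ($q{\left(J \right)} = 5 + \left(J - J\right) = 5 + 0 = 5$)
$Y{\left(-3 \right)} q{\left(T{\left(4,-4 \right)} \right)} = \left(-1 - -3\right) 5 = \left(-1 + 3\right) 5 = 2 \cdot 5 = 10$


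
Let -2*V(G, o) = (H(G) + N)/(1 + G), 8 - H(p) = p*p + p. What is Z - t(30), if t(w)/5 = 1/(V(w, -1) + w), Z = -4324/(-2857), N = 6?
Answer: 5558877/3965516 ≈ 1.4018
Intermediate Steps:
H(p) = 8 - p - p² (H(p) = 8 - (p*p + p) = 8 - (p² + p) = 8 - (p + p²) = 8 + (-p - p²) = 8 - p - p²)
V(G, o) = -(14 - G - G²)/(2*(1 + G)) (V(G, o) = -((8 - G - G²) + 6)/(2*(1 + G)) = -(14 - G - G²)/(2*(1 + G)))
Z = 4324/2857 (Z = -4324*(-1/2857) = 4324/2857 ≈ 1.5135)
t(w) = 5/(w + (-14 + w + w²)/(2*(1 + w))) (t(w) = 5/((-14 + w + w²)/(2*(1 + w)) + w) = 5/(w + (-14 + w + w²)/(2*(1 + w))))
Z - t(30) = 4324/2857 - 10*(1 + 30)/(-14 + 3*30 + 3*30²) = 4324/2857 - 10*31/(-14 + 90 + 3*900) = 4324/2857 - 10*31/(-14 + 90 + 2700) = 4324/2857 - 10*31/2776 = 4324/2857 - 1*155/1388 = 4324/2857 - 155/1388 = 5558877/3965516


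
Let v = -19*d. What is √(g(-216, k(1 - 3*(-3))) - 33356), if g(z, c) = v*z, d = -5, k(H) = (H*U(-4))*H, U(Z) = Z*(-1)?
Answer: 2*I*√13469 ≈ 232.11*I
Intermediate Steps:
U(Z) = -Z
k(H) = 4*H² (k(H) = (H*(-1*(-4)))*H = (H*4)*H = (4*H)*H = 4*H²)
v = 95 (v = -19*(-5) = 95)
g(z, c) = 95*z
√(g(-216, k(1 - 3*(-3))) - 33356) = √(95*(-216) - 33356) = √(-20520 - 33356) = √(-53876) = 2*I*√13469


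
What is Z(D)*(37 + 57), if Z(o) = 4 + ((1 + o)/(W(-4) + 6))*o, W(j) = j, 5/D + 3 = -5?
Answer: 23359/64 ≈ 364.98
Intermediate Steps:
D = -5/8 (D = 5/(-3 - 5) = 5/(-8) = 5*(-1/8) = -5/8 ≈ -0.62500)
Z(o) = 4 + o*(1/2 + o/2) (Z(o) = 4 + ((1 + o)/(-4 + 6))*o = 4 + ((1 + o)/2)*o = 4 + ((1 + o)*(1/2))*o = 4 + (1/2 + o/2)*o = 4 + o*(1/2 + o/2))
Z(D)*(37 + 57) = (4 + (1/2)*(-5/8) + (-5/8)**2/2)*(37 + 57) = (4 - 5/16 + (1/2)*(25/64))*94 = (4 - 5/16 + 25/128)*94 = (497/128)*94 = 23359/64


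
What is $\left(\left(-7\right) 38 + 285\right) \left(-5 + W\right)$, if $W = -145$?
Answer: $-2850$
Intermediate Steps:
$\left(\left(-7\right) 38 + 285\right) \left(-5 + W\right) = \left(\left(-7\right) 38 + 285\right) \left(-5 - 145\right) = \left(-266 + 285\right) \left(-150\right) = 19 \left(-150\right) = -2850$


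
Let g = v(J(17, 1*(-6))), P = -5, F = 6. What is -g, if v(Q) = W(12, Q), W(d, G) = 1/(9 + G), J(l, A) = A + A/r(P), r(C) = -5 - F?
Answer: -11/39 ≈ -0.28205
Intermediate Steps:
r(C) = -11 (r(C) = -5 - 1*6 = -5 - 6 = -11)
J(l, A) = 10*A/11 (J(l, A) = A + A/(-11) = A + A*(-1/11) = A - A/11 = 10*A/11)
v(Q) = 1/(9 + Q)
g = 11/39 (g = 1/(9 + 10*(1*(-6))/11) = 1/(9 + (10/11)*(-6)) = 1/(9 - 60/11) = 1/(39/11) = 11/39 ≈ 0.28205)
-g = -1*11/39 = -11/39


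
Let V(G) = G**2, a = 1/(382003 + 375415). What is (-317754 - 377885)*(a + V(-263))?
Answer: -36444419833250877/757418 ≈ -4.8117e+10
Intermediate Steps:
a = 1/757418 ≈ 1.3203e-6
(-317754 - 377885)*(a + V(-263)) = (-317754 - 377885)*(1/757418 + (-263)**2) = -695639*(1/757418 + 69169) = -695639*52389845643/757418 = -36444419833250877/757418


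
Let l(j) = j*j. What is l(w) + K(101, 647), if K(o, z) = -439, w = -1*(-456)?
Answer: 207497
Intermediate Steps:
w = 456
l(j) = j**2
l(w) + K(101, 647) = 456**2 - 439 = 207936 - 439 = 207497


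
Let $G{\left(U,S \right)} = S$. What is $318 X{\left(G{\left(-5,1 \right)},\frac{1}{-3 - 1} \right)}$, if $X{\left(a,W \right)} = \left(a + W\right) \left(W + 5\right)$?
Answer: $\frac{9063}{8} \approx 1132.9$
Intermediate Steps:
$X{\left(a,W \right)} = \left(5 + W\right) \left(W + a\right)$ ($X{\left(a,W \right)} = \left(W + a\right) \left(5 + W\right) = \left(5 + W\right) \left(W + a\right)$)
$318 X{\left(G{\left(-5,1 \right)},\frac{1}{-3 - 1} \right)} = 318 \left(\left(\frac{1}{-3 - 1}\right)^{2} + \frac{5}{-3 - 1} + 5 \cdot 1 + \frac{1}{-3 - 1} \cdot 1\right) = 318 \left(\left(\frac{1}{-4}\right)^{2} + \frac{5}{-4} + 5 + \frac{1}{-4} \cdot 1\right) = 318 \left(\left(- \frac{1}{4}\right)^{2} + 5 \left(- \frac{1}{4}\right) + 5 - \frac{1}{4}\right) = 318 \left(\frac{1}{16} - \frac{5}{4} + 5 - \frac{1}{4}\right) = 318 \cdot \frac{57}{16} = \frac{9063}{8}$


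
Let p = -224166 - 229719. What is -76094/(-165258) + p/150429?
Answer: -10593563834/4143265947 ≈ -2.5568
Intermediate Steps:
p = -453885
-76094/(-165258) + p/150429 = -76094/(-165258) - 453885/150429 = -76094*(-1/165258) - 453885*1/150429 = 38047/82629 - 151295/50143 = -10593563834/4143265947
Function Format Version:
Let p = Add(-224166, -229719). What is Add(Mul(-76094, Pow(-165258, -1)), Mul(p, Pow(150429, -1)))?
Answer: Rational(-10593563834, 4143265947) ≈ -2.5568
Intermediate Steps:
p = -453885
Add(Mul(-76094, Pow(-165258, -1)), Mul(p, Pow(150429, -1))) = Add(Mul(-76094, Pow(-165258, -1)), Mul(-453885, Pow(150429, -1))) = Add(Mul(-76094, Rational(-1, 165258)), Mul(-453885, Rational(1, 150429))) = Add(Rational(38047, 82629), Rational(-151295, 50143)) = Rational(-10593563834, 4143265947)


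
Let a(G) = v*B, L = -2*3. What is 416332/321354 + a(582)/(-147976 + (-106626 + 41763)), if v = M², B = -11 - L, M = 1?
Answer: 4027876969/3108939273 ≈ 1.2956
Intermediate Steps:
L = -6
B = -5 (B = -11 - 1*(-6) = -11 + 6 = -5)
v = 1 (v = 1² = 1)
a(G) = -5 (a(G) = 1*(-5) = -5)
416332/321354 + a(582)/(-147976 + (-106626 + 41763)) = 416332/321354 - 5/(-147976 + (-106626 + 41763)) = 416332*(1/321354) - 5/(-147976 - 64863) = 208166/160677 - 5/(-212839) = 208166/160677 - 5*(-1/212839) = 208166/160677 + 5/212839 = 4027876969/3108939273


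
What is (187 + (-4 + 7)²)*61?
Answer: 11956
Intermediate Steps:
(187 + (-4 + 7)²)*61 = (187 + 3²)*61 = (187 + 9)*61 = 196*61 = 11956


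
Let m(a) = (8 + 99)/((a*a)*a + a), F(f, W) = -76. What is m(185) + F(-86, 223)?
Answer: -481217453/6331810 ≈ -76.000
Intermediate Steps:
m(a) = 107/(a + a³) (m(a) = 107/(a²*a + a) = 107/(a³ + a) = 107/(a + a³))
m(185) + F(-86, 223) = 107/(185 + 185³) - 76 = 107/(185 + 6331625) - 76 = 107/6331810 - 76 = -481217453/6331810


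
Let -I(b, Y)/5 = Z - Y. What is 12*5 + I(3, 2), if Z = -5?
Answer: 95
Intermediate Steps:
I(b, Y) = 25 + 5*Y (I(b, Y) = -5*(-5 - Y) = 25 + 5*Y)
12*5 + I(3, 2) = 12*5 + (25 + 5*2) = 60 + (25 + 10) = 60 + 35 = 95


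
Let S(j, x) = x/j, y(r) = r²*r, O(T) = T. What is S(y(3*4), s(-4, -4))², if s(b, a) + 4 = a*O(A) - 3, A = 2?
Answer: 25/331776 ≈ 7.5352e-5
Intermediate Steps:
s(b, a) = -7 + 2*a (s(b, a) = -4 + (a*2 - 3) = -4 + (2*a - 3) = -4 + (-3 + 2*a) = -7 + 2*a)
y(r) = r³
S(y(3*4), s(-4, -4))² = ((-7 + 2*(-4))/((3*4)³))² = ((-7 - 8)/(12³))² = (-15/1728)² = (-15*1/1728)² = (-5/576)² = 25/331776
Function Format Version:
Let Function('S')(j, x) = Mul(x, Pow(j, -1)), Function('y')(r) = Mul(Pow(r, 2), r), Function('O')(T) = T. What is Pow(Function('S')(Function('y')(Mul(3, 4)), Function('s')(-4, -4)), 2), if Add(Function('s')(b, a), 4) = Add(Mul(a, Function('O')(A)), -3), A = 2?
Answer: Rational(25, 331776) ≈ 7.5352e-5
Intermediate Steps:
Function('s')(b, a) = Add(-7, Mul(2, a)) (Function('s')(b, a) = Add(-4, Add(Mul(a, 2), -3)) = Add(-4, Add(Mul(2, a), -3)) = Add(-4, Add(-3, Mul(2, a))) = Add(-7, Mul(2, a)))
Function('y')(r) = Pow(r, 3)
Pow(Function('S')(Function('y')(Mul(3, 4)), Function('s')(-4, -4)), 2) = Pow(Mul(Add(-7, Mul(2, -4)), Pow(Pow(Mul(3, 4), 3), -1)), 2) = Pow(Mul(Add(-7, -8), Pow(Pow(12, 3), -1)), 2) = Pow(Mul(-15, Pow(1728, -1)), 2) = Pow(Mul(-15, Rational(1, 1728)), 2) = Pow(Rational(-5, 576), 2) = Rational(25, 331776)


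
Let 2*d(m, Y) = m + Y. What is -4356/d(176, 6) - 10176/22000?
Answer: -6047376/125125 ≈ -48.331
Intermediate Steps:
d(m, Y) = Y/2 + m/2 (d(m, Y) = (m + Y)/2 = (Y + m)/2 = Y/2 + m/2)
-4356/d(176, 6) - 10176/22000 = -4356/((½)*6 + (½)*176) - 10176/22000 = -4356/(3 + 88) - 10176*1/22000 = -4356/91 - 636/1375 = -6047376/125125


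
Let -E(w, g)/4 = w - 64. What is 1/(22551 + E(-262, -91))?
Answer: 1/23855 ≈ 4.1920e-5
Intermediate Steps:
E(w, g) = 256 - 4*w (E(w, g) = -4*(w - 64) = -4*(-64 + w) = 256 - 4*w)
1/(22551 + E(-262, -91)) = 1/(22551 + (256 - 4*(-262))) = 1/(22551 + (256 + 1048)) = 1/(22551 + 1304) = 1/23855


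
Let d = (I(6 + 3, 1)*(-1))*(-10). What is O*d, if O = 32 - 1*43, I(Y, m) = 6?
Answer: -660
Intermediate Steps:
O = -11 (O = 32 - 43 = -11)
d = 60 (d = (6*(-1))*(-10) = -6*(-10) = 60)
O*d = -11*60 = -660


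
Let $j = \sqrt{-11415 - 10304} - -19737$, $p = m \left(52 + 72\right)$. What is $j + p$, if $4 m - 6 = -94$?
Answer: $17009 + i \sqrt{21719} \approx 17009.0 + 147.37 i$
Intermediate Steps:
$m = -22$ ($m = \frac{3}{2} + \frac{1}{4} \left(-94\right) = \frac{3}{2} - \frac{47}{2} = -22$)
$p = -2728$ ($p = - 22 \left(52 + 72\right) = \left(-22\right) 124 = -2728$)
$j = 19737 + i \sqrt{21719}$ ($j = \sqrt{-21719} + 19737 = i \sqrt{21719} + 19737 = 19737 + i \sqrt{21719} \approx 19737.0 + 147.37 i$)
$j + p = \left(19737 + i \sqrt{21719}\right) - 2728 = 17009 + i \sqrt{21719}$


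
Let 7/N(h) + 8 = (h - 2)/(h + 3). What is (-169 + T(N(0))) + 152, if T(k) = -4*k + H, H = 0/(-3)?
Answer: -179/13 ≈ -13.769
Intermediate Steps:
H = 0 (H = 0*(-1/3) = 0)
N(h) = 7/(-8 + (-2 + h)/(3 + h)) (N(h) = 7/(-8 + (h - 2)/(h + 3)) = 7/(-8 + (-2 + h)/(3 + h)))
T(k) = -4*k (T(k) = -4*k + 0 = -4*k)
(-169 + T(N(0))) + 152 = (-169 - 28*(-3 - 1*0)/(26 + 7*0)) + 152 = (-169 - 28*(-3 + 0)/(26 + 0)) + 152 = (-169 - 28*(-3)/26) + 152 = (-169 - 4*(-21/26)) + 152 = (-169 + 42/13) + 152 = -2155/13 + 152 = -179/13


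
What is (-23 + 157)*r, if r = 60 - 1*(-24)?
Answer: 11256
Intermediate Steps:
r = 84 (r = 60 + 24 = 84)
(-23 + 157)*r = (-23 + 157)*84 = 134*84 = 11256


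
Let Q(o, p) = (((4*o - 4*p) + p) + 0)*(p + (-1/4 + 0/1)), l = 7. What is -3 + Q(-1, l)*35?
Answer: -23637/4 ≈ -5909.3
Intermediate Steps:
Q(o, p) = (-¼ + p)*(-3*p + 4*o) (Q(o, p) = (((-4*p + 4*o) + p) + 0)*(p + (-1*¼ + 0*1)) = ((-3*p + 4*o) + 0)*(p + (-¼ + 0)) = (-3*p + 4*o)*(p - ¼) = (-3*p + 4*o)*(-¼ + p) = (-¼ + p)*(-3*p + 4*o))
-3 + Q(-1, l)*35 = -3 + (-1*(-1) - 3*7² + (¾)*7 + 4*(-1)*7)*35 = -3 + (1 - 3*49 + 21/4 - 28)*35 = -3 + (1 - 147 + 21/4 - 28)*35 = -3 - 675/4*35 = -3 - 23625/4 = -23637/4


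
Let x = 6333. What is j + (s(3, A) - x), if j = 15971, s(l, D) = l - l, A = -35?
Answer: 9638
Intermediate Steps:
s(l, D) = 0
j + (s(3, A) - x) = 15971 + (0 - 1*6333) = 15971 + (0 - 6333) = 15971 - 6333 = 9638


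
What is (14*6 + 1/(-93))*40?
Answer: 312440/93 ≈ 3359.6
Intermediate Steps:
(14*6 + 1/(-93))*40 = (84 - 1/93)*40 = (7811/93)*40 = 312440/93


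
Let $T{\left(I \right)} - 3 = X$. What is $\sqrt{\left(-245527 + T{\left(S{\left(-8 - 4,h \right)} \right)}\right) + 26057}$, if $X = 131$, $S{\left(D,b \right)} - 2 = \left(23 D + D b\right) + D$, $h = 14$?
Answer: $2 i \sqrt{54834} \approx 468.33 i$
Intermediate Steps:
$S{\left(D,b \right)} = 2 + 24 D + D b$ ($S{\left(D,b \right)} = 2 + \left(\left(23 D + D b\right) + D\right) = 2 + \left(24 D + D b\right) = 2 + 24 D + D b$)
$T{\left(I \right)} = 134$ ($T{\left(I \right)} = 3 + 131 = 134$)
$\sqrt{\left(-245527 + T{\left(S{\left(-8 - 4,h \right)} \right)}\right) + 26057} = \sqrt{\left(-245527 + 134\right) + 26057} = \sqrt{-245393 + 26057} = \sqrt{-219336} = 2 i \sqrt{54834}$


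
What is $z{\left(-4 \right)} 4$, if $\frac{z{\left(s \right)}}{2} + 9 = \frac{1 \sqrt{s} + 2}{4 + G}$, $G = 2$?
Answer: $- \frac{208}{3} + \frac{8 i}{3} \approx -69.333 + 2.6667 i$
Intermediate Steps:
$z{\left(s \right)} = - \frac{52}{3} + \frac{\sqrt{s}}{3}$ ($z{\left(s \right)} = -18 + 2 \frac{1 \sqrt{s} + 2}{4 + 2} = -18 + 2 \frac{\sqrt{s} + 2}{6} = -18 + 2 \left(2 + \sqrt{s}\right) \frac{1}{6} = -18 + 2 \left(\frac{1}{3} + \frac{\sqrt{s}}{6}\right) = -18 + \left(\frac{2}{3} + \frac{\sqrt{s}}{3}\right) = - \frac{52}{3} + \frac{\sqrt{s}}{3}$)
$z{\left(-4 \right)} 4 = \left(- \frac{52}{3} + \frac{\sqrt{-4}}{3}\right) 4 = \left(- \frac{52}{3} + \frac{2 i}{3}\right) 4 = - \frac{208}{3} + \frac{8 i}{3}$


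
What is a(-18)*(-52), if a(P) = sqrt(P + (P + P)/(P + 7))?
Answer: -468*I*sqrt(22)/11 ≈ -199.56*I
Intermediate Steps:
a(P) = sqrt(P + 2*P/(7 + P)) (a(P) = sqrt(P + (2*P)/(7 + P)) = sqrt(P + 2*P/(7 + P)))
a(-18)*(-52) = sqrt(-18*(9 - 18)/(7 - 18))*(-52) = sqrt(-18*(-9)/(-11))*(-52) = sqrt(-18*(-1/11)*(-9))*(-52) = sqrt(-162/11)*(-52) = (9*I*sqrt(22)/11)*(-52) = -468*I*sqrt(22)/11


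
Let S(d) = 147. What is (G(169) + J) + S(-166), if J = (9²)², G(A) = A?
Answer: 6877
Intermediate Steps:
J = 6561 (J = 81² = 6561)
(G(169) + J) + S(-166) = (169 + 6561) + 147 = 6730 + 147 = 6877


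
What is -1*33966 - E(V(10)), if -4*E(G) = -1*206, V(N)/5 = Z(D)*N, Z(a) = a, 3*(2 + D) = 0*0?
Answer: -68035/2 ≈ -34018.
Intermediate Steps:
D = -2 (D = -2 + (0*0)/3 = -2 + (1/3)*0 = -2 + 0 = -2)
V(N) = -10*N (V(N) = 5*(-2*N) = -10*N)
E(G) = 103/2 (E(G) = -(-1)*206/4 = -1/4*(-206) = 103/2)
-1*33966 - E(V(10)) = -1*33966 - 1*103/2 = -33966 - 103/2 = -68035/2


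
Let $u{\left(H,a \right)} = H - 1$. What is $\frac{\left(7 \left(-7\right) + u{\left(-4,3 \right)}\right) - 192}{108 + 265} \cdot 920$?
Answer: $- \frac{226320}{373} \approx -606.76$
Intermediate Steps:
$u{\left(H,a \right)} = -1 + H$
$\frac{\left(7 \left(-7\right) + u{\left(-4,3 \right)}\right) - 192}{108 + 265} \cdot 920 = \frac{\left(7 \left(-7\right) - 5\right) - 192}{108 + 265} \cdot 920 = \frac{\left(-49 - 5\right) - 192}{373} \cdot 920 = \left(-54 - 192\right) \frac{1}{373} \cdot 920 = \left(-246\right) \frac{1}{373} \cdot 920 = \left(- \frac{246}{373}\right) 920 = - \frac{226320}{373}$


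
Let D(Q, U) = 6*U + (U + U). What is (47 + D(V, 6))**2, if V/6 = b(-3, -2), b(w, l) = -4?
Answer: 9025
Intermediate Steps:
V = -24 (V = 6*(-4) = -24)
D(Q, U) = 8*U (D(Q, U) = 6*U + 2*U = 8*U)
(47 + D(V, 6))**2 = (47 + 8*6)**2 = (47 + 48)**2 = 95**2 = 9025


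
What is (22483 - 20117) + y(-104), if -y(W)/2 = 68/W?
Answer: 30775/13 ≈ 2367.3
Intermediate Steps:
y(W) = -136/W
(22483 - 20117) + y(-104) = (22483 - 20117) - 136/(-104) = 2366 - 136*(-1/104) = 2366 + 17/13 = 30775/13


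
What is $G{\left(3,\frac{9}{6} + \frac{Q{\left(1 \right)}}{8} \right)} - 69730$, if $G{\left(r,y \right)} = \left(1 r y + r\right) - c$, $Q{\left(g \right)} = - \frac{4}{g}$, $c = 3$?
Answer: $-69727$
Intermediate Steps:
$G{\left(r,y \right)} = -3 + r + r y$ ($G{\left(r,y \right)} = \left(1 r y + r\right) - 3 = \left(r y + r\right) - 3 = \left(r + r y\right) - 3 = -3 + r + r y$)
$G{\left(3,\frac{9}{6} + \frac{Q{\left(1 \right)}}{8} \right)} - 69730 = \left(-3 + 3 + 3 \left(\frac{9}{6} + \frac{\left(-4\right) 1^{-1}}{8}\right)\right) - 69730 = \left(-3 + 3 + 3 \left(9 \cdot \frac{1}{6} + \left(-4\right) 1 \cdot \frac{1}{8}\right)\right) - 69730 = \left(-3 + 3 + 3 \left(\frac{3}{2} - \frac{1}{2}\right)\right) - 69730 = \left(-3 + 3 + 3 \cdot 1\right) - 69730 = \left(-3 + 3 + 3\right) - 69730 = 3 - 69730 = -69727$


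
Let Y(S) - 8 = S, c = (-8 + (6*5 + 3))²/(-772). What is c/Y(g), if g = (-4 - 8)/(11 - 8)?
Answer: -625/3088 ≈ -0.20240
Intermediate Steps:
c = -625/772 (c = (-8 + (30 + 3))²*(-1/772) = (-8 + 33)²*(-1/772) = 25²*(-1/772) = 625*(-1/772) = -625/772 ≈ -0.80959)
g = -4 (g = -12/3 = -12*⅓ = -4)
Y(S) = 8 + S
c/Y(g) = -625/(772*(8 - 4)) = -625/772/4 = -625/772*¼ = -625/3088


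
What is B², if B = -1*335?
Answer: 112225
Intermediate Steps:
B = -335
B² = (-335)² = 112225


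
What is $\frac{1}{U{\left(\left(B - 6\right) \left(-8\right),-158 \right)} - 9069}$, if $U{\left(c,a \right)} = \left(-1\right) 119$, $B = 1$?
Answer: $- \frac{1}{9188} \approx -0.00010884$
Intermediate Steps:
$U{\left(c,a \right)} = -119$
$\frac{1}{U{\left(\left(B - 6\right) \left(-8\right),-158 \right)} - 9069} = \frac{1}{-119 - 9069} = \frac{1}{-9188} = - \frac{1}{9188}$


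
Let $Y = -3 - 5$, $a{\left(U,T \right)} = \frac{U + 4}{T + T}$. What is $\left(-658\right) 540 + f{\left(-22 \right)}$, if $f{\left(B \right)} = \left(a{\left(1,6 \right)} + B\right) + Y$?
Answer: $- \frac{4264195}{12} \approx -3.5535 \cdot 10^{5}$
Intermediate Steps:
$a{\left(U,T \right)} = \frac{4 + U}{2 T}$
$Y = -8$ ($Y = -3 - 5 = -8$)
$f{\left(B \right)} = - \frac{91}{12} + B$ ($f{\left(B \right)} = \left(\frac{4 + 1}{2 \cdot 6} + B\right) - 8 = \left(\frac{1}{2} \cdot \frac{1}{6} \cdot 5 + B\right) - 8 = \left(\frac{5}{12} + B\right) - 8 = - \frac{91}{12} + B$)
$\left(-658\right) 540 + f{\left(-22 \right)} = \left(-658\right) 540 - \frac{355}{12} = -355320 - \frac{355}{12} = - \frac{4264195}{12}$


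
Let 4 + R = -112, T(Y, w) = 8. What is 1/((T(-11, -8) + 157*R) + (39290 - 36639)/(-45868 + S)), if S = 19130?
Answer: -26738/486741203 ≈ -5.4933e-5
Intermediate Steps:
R = -116 (R = -4 - 112 = -116)
1/((T(-11, -8) + 157*R) + (39290 - 36639)/(-45868 + S)) = 1/((8 + 157*(-116)) + (39290 - 36639)/(-45868 + 19130)) = 1/((8 - 18212) + 2651/(-26738)) = 1/(-18204 + 2651*(-1/26738)) = 1/(-18204 - 2651/26738) = 1/(-486741203/26738) = -26738/486741203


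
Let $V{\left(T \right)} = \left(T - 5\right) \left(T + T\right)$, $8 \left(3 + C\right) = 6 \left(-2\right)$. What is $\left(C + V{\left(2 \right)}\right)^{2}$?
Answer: $\frac{1089}{4} \approx 272.25$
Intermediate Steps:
$C = - \frac{9}{2}$ ($C = -3 + \frac{6 \left(-2\right)}{8} = -3 + \frac{1}{8} \left(-12\right) = -3 - \frac{3}{2} = - \frac{9}{2} \approx -4.5$)
$V{\left(T \right)} = 2 T \left(-5 + T\right)$ ($V{\left(T \right)} = \left(-5 + T\right) 2 T = 2 T \left(-5 + T\right)$)
$\left(C + V{\left(2 \right)}\right)^{2} = \left(- \frac{9}{2} + 2 \cdot 2 \left(-5 + 2\right)\right)^{2} = \left(- \frac{9}{2} + 2 \cdot 2 \left(-3\right)\right)^{2} = \left(- \frac{9}{2} - 12\right)^{2} = \left(- \frac{33}{2}\right)^{2} = \frac{1089}{4}$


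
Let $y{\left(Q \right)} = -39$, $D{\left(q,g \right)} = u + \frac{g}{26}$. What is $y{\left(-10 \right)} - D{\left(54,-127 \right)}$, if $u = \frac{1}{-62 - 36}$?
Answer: $- \frac{21725}{637} \approx -34.105$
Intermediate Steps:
$u = - \frac{1}{98}$ ($u = \frac{1}{-98} = - \frac{1}{98} \approx -0.010204$)
$D{\left(q,g \right)} = - \frac{1}{98} + \frac{g}{26}$
$y{\left(-10 \right)} - D{\left(54,-127 \right)} = -39 - \left(- \frac{1}{98} + \frac{1}{26} \left(-127\right)\right) = -39 - \left(- \frac{1}{98} - \frac{127}{26}\right) = -39 - - \frac{3118}{637} = -39 + \frac{3118}{637} = - \frac{21725}{637}$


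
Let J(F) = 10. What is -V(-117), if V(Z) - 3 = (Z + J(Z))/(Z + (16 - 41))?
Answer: -533/142 ≈ -3.7535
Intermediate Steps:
V(Z) = 3 + (10 + Z)/(-25 + Z) (V(Z) = 3 + (Z + 10)/(Z + (16 - 41)) = 3 + (10 + Z)/(Z - 25) = 3 + (10 + Z)/(-25 + Z))
-V(-117) = -(-65 + 4*(-117))/(-25 - 117) = -(-65 - 468)/(-142) = -(-1)*(-533)/142 = -1*533/142 = -533/142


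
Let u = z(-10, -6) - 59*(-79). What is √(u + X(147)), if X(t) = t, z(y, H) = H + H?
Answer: 2*√1199 ≈ 69.253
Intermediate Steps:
z(y, H) = 2*H
u = 4649 (u = 2*(-6) - 59*(-79) = -12 + 4661 = 4649)
√(u + X(147)) = √(4649 + 147) = √4796 = 2*√1199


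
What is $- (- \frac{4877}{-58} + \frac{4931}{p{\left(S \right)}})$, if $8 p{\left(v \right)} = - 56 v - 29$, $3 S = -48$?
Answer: $- \frac{6516343}{50286} \approx -129.59$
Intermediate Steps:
$S = -16$ ($S = \frac{1}{3} \left(-48\right) = -16$)
$p{\left(v \right)} = - \frac{29}{8} - 7 v$ ($p{\left(v \right)} = \frac{- 56 v - 29}{8} = \frac{-29 - 56 v}{8} = - \frac{29}{8} - 7 v$)
$- (- \frac{4877}{-58} + \frac{4931}{p{\left(S \right)}}) = - (- \frac{4877}{-58} + \frac{4931}{- \frac{29}{8} - -112}) = - (\left(-4877\right) \left(- \frac{1}{58}\right) + \frac{4931}{- \frac{29}{8} + 112}) = - (\frac{4877}{58} + \frac{4931}{\frac{867}{8}}) = - (\frac{4877}{58} + 4931 \cdot \frac{8}{867}) = - (\frac{4877}{58} + \frac{39448}{867}) = \left(-1\right) \frac{6516343}{50286} = - \frac{6516343}{50286}$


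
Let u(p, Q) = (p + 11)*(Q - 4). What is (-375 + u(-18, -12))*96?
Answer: -25248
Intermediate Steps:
u(p, Q) = (-4 + Q)*(11 + p) (u(p, Q) = (11 + p)*(-4 + Q) = (-4 + Q)*(11 + p))
(-375 + u(-18, -12))*96 = (-375 + (-44 - 4*(-18) + 11*(-12) - 12*(-18)))*96 = (-375 + (-44 + 72 - 132 + 216))*96 = (-375 + 112)*96 = -263*96 = -25248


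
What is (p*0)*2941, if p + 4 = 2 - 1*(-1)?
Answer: 0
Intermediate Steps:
p = -1 (p = -4 + (2 - 1*(-1)) = -4 + (2 + 1) = -4 + 3 = -1)
(p*0)*2941 = -1*0*2941 = 0*2941 = 0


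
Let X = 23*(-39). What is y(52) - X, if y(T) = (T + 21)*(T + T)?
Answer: 8489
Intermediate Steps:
y(T) = 2*T*(21 + T) (y(T) = (21 + T)*(2*T) = 2*T*(21 + T))
X = -897
y(52) - X = 2*52*(21 + 52) - 1*(-897) = 2*52*73 + 897 = 7592 + 897 = 8489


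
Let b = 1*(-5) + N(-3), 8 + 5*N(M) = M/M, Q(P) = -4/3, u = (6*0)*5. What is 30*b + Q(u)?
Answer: -580/3 ≈ -193.33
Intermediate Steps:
u = 0 (u = 0*5 = 0)
Q(P) = -4/3 (Q(P) = -4*1/3 = -4/3)
N(M) = -7/5 (N(M) = -8/5 + (M/M)/5 = -8/5 + (1/5)*1 = -8/5 + 1/5 = -7/5)
b = -32/5 (b = 1*(-5) - 7/5 = -5 - 7/5 = -32/5 ≈ -6.4000)
30*b + Q(u) = 30*(-32/5) - 4/3 = -192 - 4/3 = -580/3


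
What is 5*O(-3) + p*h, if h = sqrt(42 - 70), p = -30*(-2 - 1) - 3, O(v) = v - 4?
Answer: -35 + 174*I*sqrt(7) ≈ -35.0 + 460.36*I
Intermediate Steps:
O(v) = -4 + v
p = 87 (p = -30*(-3) - 3 = -6*(-15) - 3 = 90 - 3 = 87)
h = 2*I*sqrt(7) (h = sqrt(-28) = 2*I*sqrt(7) ≈ 5.2915*I)
5*O(-3) + p*h = 5*(-4 - 3) + 87*(2*I*sqrt(7)) = 5*(-7) + 174*I*sqrt(7) = -35 + 174*I*sqrt(7)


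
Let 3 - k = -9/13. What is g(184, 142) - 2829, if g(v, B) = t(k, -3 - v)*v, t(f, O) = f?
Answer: -27945/13 ≈ -2149.6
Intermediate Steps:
k = 48/13 (k = 3 - (-9)/13 = 3 - 1*(-9/13) = 3 + 9/13 = 48/13 ≈ 3.6923)
g(v, B) = 48*v/13
g(184, 142) - 2829 = (48/13)*184 - 2829 = 8832/13 - 2829 = -27945/13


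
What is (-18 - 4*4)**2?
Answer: 1156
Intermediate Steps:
(-18 - 4*4)**2 = (-18 - 16)**2 = (-34)**2 = 1156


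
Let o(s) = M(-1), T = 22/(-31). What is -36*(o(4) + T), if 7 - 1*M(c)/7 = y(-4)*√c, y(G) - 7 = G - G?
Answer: -53892/31 + 1764*I ≈ -1738.5 + 1764.0*I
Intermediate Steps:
y(G) = 7 (y(G) = 7 + (G - G) = 7 + 0 = 7)
T = -22/31 (T = 22*(-1/31) = -22/31 ≈ -0.70968)
M(c) = 49 - 49*√c
o(s) = 49 - 49*I
-36*(o(4) + T) = -36*((49 - 49*I) - 22/31) = -36*(1497/31 - 49*I) = -53892/31 + 1764*I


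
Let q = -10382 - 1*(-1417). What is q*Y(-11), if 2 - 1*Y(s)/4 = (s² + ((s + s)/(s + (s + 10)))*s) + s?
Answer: 9449110/3 ≈ 3.1497e+6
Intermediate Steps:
Y(s) = 8 - 4*s - 4*s² - 8*s²/(10 + 2*s) (Y(s) = 8 - 4*((s² + ((s + s)/(s + (s + 10)))*s) + s) = 8 - 4*((s² + ((2*s)/(s + (10 + s)))*s) + s) = 8 - 4*((s² + ((2*s)/(10 + 2*s))*s) + s) = 8 - 4*((s² + (2*s/(10 + 2*s))*s) + s) = 8 - 4*((s² + 2*s²/(10 + 2*s)) + s) = 8 - 4*(s + s² + 2*s²/(10 + 2*s)) = 8 + (-4*s - 4*s² - 8*s²/(10 + 2*s)) = 8 - 4*s - 4*s² - 8*s²/(10 + 2*s))
q = -8965 (q = -10382 + 1417 = -8965)
q*Y(-11) = -35860*(10 - 1*(-11)³ - 7*(-11)² - 3*(-11))/(5 - 11) = -35860*(10 - 1*(-1331) - 7*121 + 33)/(-6) = -35860*(-1)*(10 + 1331 - 847 + 33)/6 = -35860*(-1)*527/6 = -8965*(-1054/3) = 9449110/3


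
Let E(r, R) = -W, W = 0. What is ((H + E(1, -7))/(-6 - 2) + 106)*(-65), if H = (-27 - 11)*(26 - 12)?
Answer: -22425/2 ≈ -11213.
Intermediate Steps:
E(r, R) = 0 (E(r, R) = -1*0 = 0)
H = -532 (H = -38*14 = -532)
((H + E(1, -7))/(-6 - 2) + 106)*(-65) = ((-532 + 0)/(-6 - 2) + 106)*(-65) = (-532/(-8) + 106)*(-65) = (-532*(-⅛) + 106)*(-65) = (133/2 + 106)*(-65) = (345/2)*(-65) = -22425/2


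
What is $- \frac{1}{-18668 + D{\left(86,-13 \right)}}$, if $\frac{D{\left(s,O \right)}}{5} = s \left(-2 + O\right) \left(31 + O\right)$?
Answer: $\frac{1}{134768} \approx 7.4202 \cdot 10^{-6}$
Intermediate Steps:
$D{\left(s,O \right)} = 5 s \left(-2 + O\right) \left(31 + O\right)$
$- \frac{1}{-18668 + D{\left(86,-13 \right)}} = - \frac{1}{-18668 + 5 \cdot 86 \left(-62 + \left(-13\right)^{2} + 29 \left(-13\right)\right)} = - \frac{1}{-18668 + 5 \cdot 86 \left(-62 + 169 - 377\right)} = - \frac{1}{-18668 + 5 \cdot 86 \left(-270\right)} = - \frac{1}{-18668 - 116100} = - \frac{1}{-134768} = \left(-1\right) \left(- \frac{1}{134768}\right) = \frac{1}{134768}$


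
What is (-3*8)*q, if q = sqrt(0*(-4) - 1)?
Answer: -24*I ≈ -24.0*I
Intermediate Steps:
q = I (q = sqrt(0 - 1) = sqrt(-1) = I ≈ 1.0*I)
(-3*8)*q = (-3*8)*I = -24*I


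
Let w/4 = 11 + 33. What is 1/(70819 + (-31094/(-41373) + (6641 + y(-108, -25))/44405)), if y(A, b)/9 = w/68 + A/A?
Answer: 31231857105/2211837054314543 ≈ 1.4120e-5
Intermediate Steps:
w = 176 (w = 4*(11 + 33) = 4*44 = 176)
y(A, b) = 549/17 (y(A, b) = 9*(176/68 + A/A) = 9*(176*(1/68) + 1) = 9*(44/17 + 1) = 9*(61/17) = 549/17)
1/(70819 + (-31094/(-41373) + (6641 + y(-108, -25))/44405)) = 1/(70819 + (-31094/(-41373) + (6641 + 549/17)/44405)) = 1/(70819 + (-31094*(-1/41373) + (113446/17)*(1/44405))) = 1/(70819 + (31094/41373 + 113446/754885)) = 1/(70819 + 28165995548/31231857105) = 1/(2211837054314543/31231857105) = 31231857105/2211837054314543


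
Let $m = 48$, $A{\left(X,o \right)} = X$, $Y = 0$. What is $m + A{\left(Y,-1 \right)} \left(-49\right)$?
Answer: $48$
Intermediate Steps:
$m + A{\left(Y,-1 \right)} \left(-49\right) = 48 + 0 \left(-49\right) = 48 + 0 = 48$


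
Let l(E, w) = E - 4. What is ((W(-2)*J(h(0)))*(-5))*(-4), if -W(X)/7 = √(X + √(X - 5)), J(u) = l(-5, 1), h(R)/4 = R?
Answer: 1260*√(-2 + I*√7) ≈ 1022.3 + 2054.3*I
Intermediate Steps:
h(R) = 4*R
l(E, w) = -4 + E
J(u) = -9 (J(u) = -4 - 5 = -9)
W(X) = -7*√(X + √(-5 + X)) (W(X) = -7*√(X + √(X - 5)) = -7*√(X + √(-5 + X)))
((W(-2)*J(h(0)))*(-5))*(-4) = ((-7*√(-2 + √(-5 - 2))*(-9))*(-5))*(-4) = ((-7*√(-2 + √(-7))*(-9))*(-5))*(-4) = ((-7*√(-2 + I*√7)*(-9))*(-5))*(-4) = ((63*√(-2 + I*√7))*(-5))*(-4) = -315*√(-2 + I*√7)*(-4) = 1260*√(-2 + I*√7)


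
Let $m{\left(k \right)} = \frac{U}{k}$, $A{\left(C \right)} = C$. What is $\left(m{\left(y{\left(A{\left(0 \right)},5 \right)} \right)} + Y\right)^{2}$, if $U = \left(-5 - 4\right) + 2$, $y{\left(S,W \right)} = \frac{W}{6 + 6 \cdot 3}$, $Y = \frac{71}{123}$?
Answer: $\frac{412455481}{378225} \approx 1090.5$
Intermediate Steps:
$Y = \frac{71}{123}$ ($Y = 71 \cdot \frac{1}{123} = \frac{71}{123} \approx 0.57724$)
$y{\left(S,W \right)} = \frac{W}{24}$ ($y{\left(S,W \right)} = \frac{W}{6 + 18} = \frac{W}{24}$)
$U = -7$ ($U = -9 + 2 = -7$)
$m{\left(k \right)} = - \frac{7}{k}$
$\left(m{\left(y{\left(A{\left(0 \right)},5 \right)} \right)} + Y\right)^{2} = \left(- \frac{7}{\frac{1}{24} \cdot 5} + \frac{71}{123}\right)^{2} = \left(- \frac{7}{\frac{5}{24}} + \frac{71}{123}\right)^{2} = \left(\left(-7\right) \frac{24}{5} + \frac{71}{123}\right)^{2} = \left(- \frac{168}{5} + \frac{71}{123}\right)^{2} = \left(- \frac{20309}{615}\right)^{2} = \frac{412455481}{378225}$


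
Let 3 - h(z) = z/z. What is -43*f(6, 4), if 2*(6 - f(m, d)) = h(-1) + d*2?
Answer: -43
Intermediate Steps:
h(z) = 2 (h(z) = 3 - z/z = 3 - 1*1 = 3 - 1 = 2)
f(m, d) = 5 - d (f(m, d) = 6 - (2 + d*2)/2 = 6 - (2 + 2*d)/2 = 6 + (-1 - d) = 5 - d)
-43*f(6, 4) = -43*(5 - 1*4) = -43*(5 - 4) = -43*1 = -43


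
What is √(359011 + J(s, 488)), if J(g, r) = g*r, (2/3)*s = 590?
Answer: √790891 ≈ 889.32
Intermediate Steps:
s = 885 (s = (3/2)*590 = 885)
√(359011 + J(s, 488)) = √(359011 + 885*488) = √(359011 + 431880) = √790891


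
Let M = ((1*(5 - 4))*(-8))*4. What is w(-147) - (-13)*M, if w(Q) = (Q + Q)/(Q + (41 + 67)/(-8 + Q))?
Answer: -3159306/7631 ≈ -414.01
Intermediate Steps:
M = -32 (M = ((1*1)*(-8))*4 = (1*(-8))*4 = -8*4 = -32)
w(Q) = 2*Q/(Q + 108/(-8 + Q)) (w(Q) = (2*Q)/(Q + 108/(-8 + Q)) = 2*Q/(Q + 108/(-8 + Q)))
w(-147) - (-13)*M = 2*(-147)*(-8 - 147)/(108 + (-147)² - 8*(-147)) - (-13)*(-32) = 2*(-147)*(-155)/(108 + 21609 + 1176) - 1*416 = 2*(-147)*(-155)/22893 - 416 = 2*(-147)*(1/22893)*(-155) - 416 = 15190/7631 - 416 = -3159306/7631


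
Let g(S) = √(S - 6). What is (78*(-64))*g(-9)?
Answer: -4992*I*√15 ≈ -19334.0*I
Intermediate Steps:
g(S) = √(-6 + S)
(78*(-64))*g(-9) = (78*(-64))*√(-6 - 9) = -4992*I*√15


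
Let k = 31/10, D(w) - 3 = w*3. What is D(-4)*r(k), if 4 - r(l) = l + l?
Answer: 99/5 ≈ 19.800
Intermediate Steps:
D(w) = 3 + 3*w (D(w) = 3 + w*3 = 3 + 3*w)
k = 31/10 (k = 31*(1/10) = 31/10 ≈ 3.1000)
r(l) = 4 - 2*l (r(l) = 4 - (l + l) = 4 - 2*l)
D(-4)*r(k) = (3 + 3*(-4))*(4 - 2*31/10) = (3 - 12)*(4 - 31/5) = -9*(-11/5) = 99/5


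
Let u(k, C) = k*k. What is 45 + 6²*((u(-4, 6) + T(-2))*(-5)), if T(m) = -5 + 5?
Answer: -2835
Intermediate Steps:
u(k, C) = k²
T(m) = 0
45 + 6²*((u(-4, 6) + T(-2))*(-5)) = 45 + 6²*(((-4)² + 0)*(-5)) = 45 + 36*((16 + 0)*(-5)) = 45 + 36*(16*(-5)) = 45 + 36*(-80) = 45 - 2880 = -2835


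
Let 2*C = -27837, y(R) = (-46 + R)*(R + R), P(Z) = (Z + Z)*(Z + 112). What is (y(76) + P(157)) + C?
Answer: 150215/2 ≈ 75108.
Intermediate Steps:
P(Z) = 2*Z*(112 + Z) (P(Z) = (2*Z)*(112 + Z) = 2*Z*(112 + Z))
y(R) = 2*R*(-46 + R) (y(R) = (-46 + R)*(2*R) = 2*R*(-46 + R))
C = -27837/2 (C = (1/2)*(-27837) = -27837/2 ≈ -13919.)
(y(76) + P(157)) + C = (2*76*(-46 + 76) + 2*157*(112 + 157)) - 27837/2 = (2*76*30 + 2*157*269) - 27837/2 = (4560 + 84466) - 27837/2 = 89026 - 27837/2 = 150215/2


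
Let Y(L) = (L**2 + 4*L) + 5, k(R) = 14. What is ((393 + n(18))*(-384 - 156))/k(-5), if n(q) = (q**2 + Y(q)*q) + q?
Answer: -2147310/7 ≈ -3.0676e+5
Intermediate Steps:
Y(L) = 5 + L**2 + 4*L
n(q) = q + q**2 + q*(5 + q**2 + 4*q) (n(q) = (q**2 + (5 + q**2 + 4*q)*q) + q = (q**2 + q*(5 + q**2 + 4*q)) + q = q + q**2 + q*(5 + q**2 + 4*q))
((393 + n(18))*(-384 - 156))/k(-5) = ((393 + 18*(6 + 18**2 + 5*18))*(-384 - 156))/14 = ((393 + 18*(6 + 324 + 90))*(-540))*(1/14) = ((393 + 18*420)*(-540))*(1/14) = ((393 + 7560)*(-540))*(1/14) = (7953*(-540))*(1/14) = -4294620*1/14 = -2147310/7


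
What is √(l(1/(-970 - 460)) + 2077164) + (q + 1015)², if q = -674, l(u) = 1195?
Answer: 116281 + √2078359 ≈ 1.1772e+5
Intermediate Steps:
√(l(1/(-970 - 460)) + 2077164) + (q + 1015)² = √(1195 + 2077164) + (-674 + 1015)² = √2078359 + 341² = √2078359 + 116281 = 116281 + √2078359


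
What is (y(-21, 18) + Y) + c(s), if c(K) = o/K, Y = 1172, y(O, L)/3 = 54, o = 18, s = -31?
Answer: 41336/31 ≈ 1333.4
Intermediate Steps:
y(O, L) = 162 (y(O, L) = 3*54 = 162)
c(K) = 18/K
(y(-21, 18) + Y) + c(s) = (162 + 1172) + 18/(-31) = 1334 + 18*(-1/31) = 1334 - 18/31 = 41336/31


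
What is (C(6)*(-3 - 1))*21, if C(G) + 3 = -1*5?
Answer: 672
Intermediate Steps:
C(G) = -8 (C(G) = -3 - 1*5 = -3 - 5 = -8)
(C(6)*(-3 - 1))*21 = -8*(-3 - 1)*21 = -8*(-4)*21 = 32*21 = 672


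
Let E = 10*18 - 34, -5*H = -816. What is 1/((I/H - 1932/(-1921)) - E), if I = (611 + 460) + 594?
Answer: -30736/4142969 ≈ -0.0074188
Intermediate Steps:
I = 1665 (I = 1071 + 594 = 1665)
H = 816/5 (H = -1/5*(-816) = 816/5 ≈ 163.20)
E = 146 (E = 180 - 34 = 146)
1/((I/H - 1932/(-1921)) - E) = 1/((1665/(816/5) - 1932/(-1921)) - 1*146) = 1/((1665*(5/816) - 1932*(-1/1921)) - 146) = 1/((2775/272 + 1932/1921) - 146) = 1/(344487/30736 - 146) = 1/(-4142969/30736) = -30736/4142969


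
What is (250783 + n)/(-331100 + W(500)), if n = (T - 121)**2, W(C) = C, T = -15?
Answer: -269279/330600 ≈ -0.81452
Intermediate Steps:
n = 18496 (n = (-15 - 121)**2 = (-136)**2 = 18496)
(250783 + n)/(-331100 + W(500)) = (250783 + 18496)/(-331100 + 500) = 269279/(-330600) = 269279*(-1/330600) = -269279/330600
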